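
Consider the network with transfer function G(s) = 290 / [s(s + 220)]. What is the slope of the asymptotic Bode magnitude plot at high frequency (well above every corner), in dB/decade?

With 0 zeros and 2 poles, the high-frequency asymptotic slope is 20 × (0 − 2) = -40 dB/decade.

-40 dB/decade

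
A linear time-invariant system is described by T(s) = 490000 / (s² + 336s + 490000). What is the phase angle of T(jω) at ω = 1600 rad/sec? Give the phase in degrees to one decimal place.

-165.4°

∠[(j1600)² + 336(j1600) + 490000] = ∠[-2.07e+06 + j5.376e+05] = 165.44°
∠T(j1600) = −165.44° = -165.44°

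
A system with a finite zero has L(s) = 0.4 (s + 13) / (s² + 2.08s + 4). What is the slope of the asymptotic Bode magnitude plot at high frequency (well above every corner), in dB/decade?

-20 dB/decade

With 1 zero and 2 poles, the high-frequency asymptotic slope is 20 × (1 − 2) = -20 dB/decade.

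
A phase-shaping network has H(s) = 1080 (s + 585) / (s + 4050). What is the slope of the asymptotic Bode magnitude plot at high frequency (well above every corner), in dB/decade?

0 dB/decade

With 1 zero and 1 pole, the high-frequency asymptotic slope is 20 × (1 − 1) = 0 dB/decade.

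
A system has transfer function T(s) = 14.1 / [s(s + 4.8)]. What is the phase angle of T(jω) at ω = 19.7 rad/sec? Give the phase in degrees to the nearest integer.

∠(j19.7 + 4.8) = arctan(19.7/4.8) = 76.31°
∠(j19.7) = 90.00°
∠T(j19.7) = − (76.31° + 90.00°) = -166.31°

-166 deg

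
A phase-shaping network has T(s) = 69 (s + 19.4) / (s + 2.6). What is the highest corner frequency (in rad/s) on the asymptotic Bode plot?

19.4 rad/s

Break frequencies occur at each pole and zero magnitude: 2.6 rad/s, 19.4 rad/s.
The highest is 19.4 rad/s.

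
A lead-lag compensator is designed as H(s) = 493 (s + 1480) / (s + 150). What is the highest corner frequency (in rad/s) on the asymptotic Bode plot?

1480 rad/s

Break frequencies occur at each pole and zero magnitude: 150 rad/s, 1480 rad/s.
The highest is 1480 rad/s.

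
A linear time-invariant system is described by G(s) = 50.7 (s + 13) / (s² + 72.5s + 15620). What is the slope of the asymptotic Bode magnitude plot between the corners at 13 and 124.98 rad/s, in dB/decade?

In this band the factors already past their corner are: zero at 13; net slope = 20 dB/decade.

20 dB/decade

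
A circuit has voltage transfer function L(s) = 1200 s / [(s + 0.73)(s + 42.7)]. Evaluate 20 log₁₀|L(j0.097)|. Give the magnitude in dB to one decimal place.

|j0.097| = 0.097
|j0.097 + 0.73| = √(0.097² + 0.73²) = 0.7364
|j0.097 + 42.7| = √(0.097² + 42.7²) = 42.7
|L(j0.097)| = 1200 × 0.097 / (0.7364 × 42.7) = 3.7017
20 log₁₀(3.7017) = 11.37 dB

11.4 dB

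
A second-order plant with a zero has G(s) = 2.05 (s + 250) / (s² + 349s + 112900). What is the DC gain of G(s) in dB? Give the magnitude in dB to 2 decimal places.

G(0) = 2.05 × 250 / 112900 = 0.0045394
20 log₁₀(0.0045394) = -46.860 dB

-46.86 dB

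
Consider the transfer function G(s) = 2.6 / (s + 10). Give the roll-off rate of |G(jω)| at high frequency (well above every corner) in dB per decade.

With 0 zeros and 1 pole, the high-frequency asymptotic slope is 20 × (0 − 1) = -20 dB/decade.

-20 dB/decade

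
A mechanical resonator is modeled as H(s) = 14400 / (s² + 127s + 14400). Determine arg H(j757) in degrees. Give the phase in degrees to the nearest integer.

∠[(j757)² + 127(j757) + 14400] = ∠[-5.5865e+05 + j96139] = 170.24°
∠H(j757) = −170.24° = -170.24°

-170°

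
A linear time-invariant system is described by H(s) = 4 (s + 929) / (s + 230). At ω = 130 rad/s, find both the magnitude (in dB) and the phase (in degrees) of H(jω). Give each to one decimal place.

|H| = 23.0 dB, ∠H = -21.5°

|j130 + 929| = √(130² + 929²) = 938.1
|j130 + 230| = √(130² + 230²) = 264.2
|H(j130)| = 4 × 938.1 / 264.2 = 14.202
20 log₁₀(14.202) = 23.05 dB
∠(j130 + 929) = arctan(130/929) = 7.97°
∠(j130 + 230) = arctan(130/230) = 29.48°
∠H(j130) = 7.97° − 29.48° = -21.51°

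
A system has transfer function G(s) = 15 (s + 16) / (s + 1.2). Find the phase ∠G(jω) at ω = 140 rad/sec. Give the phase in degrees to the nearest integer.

-6°

∠(j140 + 16) = arctan(140/16) = 83.48°
∠(j140 + 1.2) = arctan(140/1.2) = 89.51°
∠G(j140) = 83.48° − 89.51° = -6.03°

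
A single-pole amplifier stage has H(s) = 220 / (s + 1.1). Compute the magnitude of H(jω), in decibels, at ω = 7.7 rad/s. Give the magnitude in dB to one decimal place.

29.0 dB

|j7.7 + 1.1| = √(7.7² + 1.1²) = 7.778
|H(j7.7)| = 220 / 7.778 = 28.284
20 log₁₀(28.284) = 29.03 dB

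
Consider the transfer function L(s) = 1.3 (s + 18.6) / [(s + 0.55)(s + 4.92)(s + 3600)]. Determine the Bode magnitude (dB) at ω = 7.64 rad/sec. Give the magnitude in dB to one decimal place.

-79.6 dB

|j7.64 + 18.6| = √(7.64² + 18.6²) = 20.11
|j7.64 + 0.55| = √(7.64² + 0.55²) = 7.66
|j7.64 + 4.92| = √(7.64² + 4.92²) = 9.087
|j7.64 + 3600| = √(7.64² + 3600²) = 3600
|L(j7.64)| = 1.3 × 20.11 / (7.66 × 9.087 × 3600) = 0.00010432
20 log₁₀(0.00010432) = -79.63 dB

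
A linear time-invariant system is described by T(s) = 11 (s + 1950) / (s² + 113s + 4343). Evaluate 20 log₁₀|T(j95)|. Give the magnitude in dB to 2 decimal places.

|j95 + 1950| = √(95² + 1950²) = 1952
|(j95)² + 113(j95) + 4343| = |-4682 + j10735| = 1.171e+04
|T(j95)| = 11 × 1952 / 1.171e+04 = 1.8337
20 log₁₀(1.8337) = 5.267 dB

5.27 dB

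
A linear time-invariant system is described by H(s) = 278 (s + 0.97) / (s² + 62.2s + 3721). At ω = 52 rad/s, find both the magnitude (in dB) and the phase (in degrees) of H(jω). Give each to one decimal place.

|j52 + 0.97| = √(52² + 0.97²) = 52.01
|(j52)² + 62.2(j52) + 3721| = |1017 + j3234.4| = 3391
|H(j52)| = 278 × 52.01 / 3391 = 4.2644
20 log₁₀(4.2644) = 12.60 dB
∠(j52 + 0.97) = arctan(52/0.97) = 88.93°
∠[(j52)² + 62.2(j52) + 3721] = ∠[1017 + j3234.4] = 72.55°
∠H(j52) = 88.93° − 72.55° = 16.39°

|H| = 12.6 dB, ∠H = 16.4°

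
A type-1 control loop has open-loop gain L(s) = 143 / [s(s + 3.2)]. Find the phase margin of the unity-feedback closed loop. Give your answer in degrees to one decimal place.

15.2 deg

Gain crossover: |L(jω)| = 1 at ω ≈ 11.7 rad s⁻¹.
∠L(j11.7) = −90° − arctan(11.7/3.2) ≈ -164.76°
PM = 180° + (-164.76°) = 15.24°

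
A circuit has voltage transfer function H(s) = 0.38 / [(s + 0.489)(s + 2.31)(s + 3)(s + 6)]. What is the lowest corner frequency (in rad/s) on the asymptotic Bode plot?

Break frequencies occur at each pole and zero magnitude: 0.489 rad/s, 2.31 rad/s, 3 rad/s, 6 rad/s.
The lowest is 0.489 rad/s.

0.489 rad/s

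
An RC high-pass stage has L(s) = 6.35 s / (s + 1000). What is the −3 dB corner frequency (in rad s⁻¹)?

1000 rad s⁻¹

For a single-pole high-pass, the −3 dB point is at the pole: ω = 1000 rad s⁻¹.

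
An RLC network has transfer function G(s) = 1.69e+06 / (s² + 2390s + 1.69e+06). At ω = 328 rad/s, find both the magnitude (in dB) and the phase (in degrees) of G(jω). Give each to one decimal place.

|G| = -0.4 dB, ∠G = -26.4°

|(j328)² + 2390(j328) + 1.69e+06| = |1.5824e+06 + j7.8392e+05| = 1.766e+06
|G(j328)| = 1.69e+06 / 1.766e+06 = 0.95699
20 log₁₀(0.95699) = -0.38 dB
∠[(j328)² + 2390(j328) + 1.69e+06] = ∠[1.5824e+06 + j7.8392e+05] = 26.35°
∠G(j328) = −26.35° = -26.35°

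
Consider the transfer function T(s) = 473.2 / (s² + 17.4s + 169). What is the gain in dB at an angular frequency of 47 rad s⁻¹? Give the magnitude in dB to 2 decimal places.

-13.34 dB

|(j47)² + 17.4(j47) + 169| = |-2040 + j817.8| = 2198
|T(j47)| = 473.2 / 2198 = 0.2153
20 log₁₀(0.2153) = -13.339 dB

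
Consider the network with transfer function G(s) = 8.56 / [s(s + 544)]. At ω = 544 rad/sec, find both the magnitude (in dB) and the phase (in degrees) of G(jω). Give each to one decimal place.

|j544 + 544| = √(544² + 544²) = 769.3
|j544| = 544
|G(j544)| = 8.56 / (769.3 × 544) = 2.0453e-05
20 log₁₀(2.0453e-05) = -93.78 dB
∠(j544 + 544) = arctan(544/544) = 45.00°
∠(j544) = 90.00°
∠G(j544) = − (45.00° + 90.00°) = -135.00°

|G| = -93.8 dB, ∠G = -135.0°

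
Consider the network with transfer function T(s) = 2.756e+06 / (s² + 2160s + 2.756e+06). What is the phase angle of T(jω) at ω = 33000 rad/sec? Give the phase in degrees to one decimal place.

-176.2°

∠[(j33000)² + 2160(j33000) + 2.756e+06] = ∠[-1.0862e+09 + j7.128e+07] = 176.25°
∠T(j33000) = −176.25° = -176.25°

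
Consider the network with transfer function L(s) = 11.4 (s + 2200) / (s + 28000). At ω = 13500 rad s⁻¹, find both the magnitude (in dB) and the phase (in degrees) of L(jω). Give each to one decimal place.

|j13500 + 2200| = √(13500² + 2200²) = 1.368e+04
|j13500 + 28000| = √(13500² + 28000²) = 3.108e+04
|L(j13500)| = 11.4 × 1.368e+04 / 3.108e+04 = 5.0163
20 log₁₀(5.0163) = 14.01 dB
∠(j13500 + 2200) = arctan(13500/2200) = 80.74°
∠(j13500 + 28000) = arctan(13500/28000) = 25.74°
∠L(j13500) = 80.74° − 25.74° = 55.00°

|L| = 14.0 dB, ∠L = 55.0°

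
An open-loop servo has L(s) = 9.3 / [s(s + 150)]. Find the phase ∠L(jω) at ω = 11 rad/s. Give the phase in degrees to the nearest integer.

∠(j11 + 150) = arctan(11/150) = 4.19°
∠(j11) = 90.00°
∠L(j11) = − (4.19° + 90.00°) = -94.19°

-94°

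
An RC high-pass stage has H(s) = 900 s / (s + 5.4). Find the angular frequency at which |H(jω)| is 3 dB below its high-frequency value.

For a single-pole high-pass, the −3 dB point is at the pole: ω = 5.4 rad/s.

5.4 rad/s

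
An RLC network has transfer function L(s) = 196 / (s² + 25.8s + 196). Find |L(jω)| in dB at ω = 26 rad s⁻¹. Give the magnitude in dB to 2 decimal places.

-12.48 dB

|(j26)² + 25.8(j26) + 196| = |-480 + j670.8| = 824.8
|L(j26)| = 196 / 824.8 = 0.23762
20 log₁₀(0.23762) = -12.482 dB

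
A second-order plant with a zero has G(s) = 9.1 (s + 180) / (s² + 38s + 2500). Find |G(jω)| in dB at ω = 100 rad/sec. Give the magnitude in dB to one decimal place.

-13.0 dB

|j100 + 180| = √(100² + 180²) = 205.9
|(j100)² + 38(j100) + 2500| = |-7500 + j3800| = 8408
|G(j100)| = 9.1 × 205.9 / 8408 = 0.22287
20 log₁₀(0.22287) = -13.04 dB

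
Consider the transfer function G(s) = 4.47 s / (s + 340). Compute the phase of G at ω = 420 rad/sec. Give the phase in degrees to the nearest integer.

∠(j420) = 90.00°
∠(j420 + 340) = arctan(420/340) = 51.01°
∠G(j420) = 90.00° − 51.01° = 38.99°

39°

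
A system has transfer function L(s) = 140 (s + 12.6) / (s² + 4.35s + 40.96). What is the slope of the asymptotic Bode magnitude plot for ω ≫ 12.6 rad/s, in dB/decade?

With 1 zero and 2 poles, the high-frequency asymptotic slope is 20 × (1 − 2) = -20 dB/decade.

-20 dB/decade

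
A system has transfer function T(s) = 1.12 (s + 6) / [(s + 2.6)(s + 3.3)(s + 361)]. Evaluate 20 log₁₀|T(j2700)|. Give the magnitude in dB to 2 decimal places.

|j2700 + 6| = √(2700² + 6²) = 2700
|j2700 + 2.6| = √(2700² + 2.6²) = 2700
|j2700 + 3.3| = √(2700² + 3.3²) = 2700
|j2700 + 361| = √(2700² + 361²) = 2724
|T(j2700)| = 1.12 × 2700 / (2700 × 2700 × 2724) = 1.5228e-07
20 log₁₀(1.5228e-07) = -136.347 dB

-136.35 dB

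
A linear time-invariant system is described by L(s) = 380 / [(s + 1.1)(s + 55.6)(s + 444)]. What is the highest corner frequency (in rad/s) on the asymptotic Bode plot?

Break frequencies occur at each pole and zero magnitude: 1.1 rad/s, 55.6 rad/s, 444 rad/s.
The highest is 444 rad/s.

444 rad/s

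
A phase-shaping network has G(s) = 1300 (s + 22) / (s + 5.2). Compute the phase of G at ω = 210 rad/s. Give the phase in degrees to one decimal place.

-4.6°

∠(j210 + 22) = arctan(210/22) = 84.02°
∠(j210 + 5.2) = arctan(210/5.2) = 88.58°
∠G(j210) = 84.02° − 88.58° = -4.56°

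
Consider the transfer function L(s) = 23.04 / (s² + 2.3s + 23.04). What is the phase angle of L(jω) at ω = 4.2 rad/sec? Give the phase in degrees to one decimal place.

∠[(j4.2)² + 2.3(j4.2) + 23.04] = ∠[5.4 + j9.66] = 60.79°
∠L(j4.2) = −60.79° = -60.79°

-60.8°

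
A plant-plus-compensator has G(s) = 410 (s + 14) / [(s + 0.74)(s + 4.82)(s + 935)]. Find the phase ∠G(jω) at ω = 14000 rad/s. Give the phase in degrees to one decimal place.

∠(j14000 + 14) = arctan(14000/14) = 89.94°
∠(j14000 + 0.74) = arctan(14000/0.74) = 90.00°
∠(j14000 + 4.82) = arctan(14000/4.82) = 89.98°
∠(j14000 + 935) = arctan(14000/935) = 86.18°
∠G(j14000) = 89.94° − (90.00° + 89.98° + 86.18°) = -176.21°

-176.2°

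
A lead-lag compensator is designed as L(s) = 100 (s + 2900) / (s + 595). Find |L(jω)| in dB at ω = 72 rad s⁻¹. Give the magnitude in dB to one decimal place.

53.7 dB

|j72 + 2900| = √(72² + 2900²) = 2901
|j72 + 595| = √(72² + 595²) = 599.3
|L(j72)| = 100 × 2901 / 599.3 = 484.01
20 log₁₀(484.01) = 53.70 dB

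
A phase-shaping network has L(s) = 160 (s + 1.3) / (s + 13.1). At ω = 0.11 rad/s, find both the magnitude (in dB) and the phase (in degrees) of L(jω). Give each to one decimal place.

|j0.11 + 1.3| = √(0.11² + 1.3²) = 1.305
|j0.11 + 13.1| = √(0.11² + 13.1²) = 13.1
|L(j0.11)| = 160 × 1.305 / 13.1 = 15.934
20 log₁₀(15.934) = 24.05 dB
∠(j0.11 + 1.3) = arctan(0.11/1.3) = 4.84°
∠(j0.11 + 13.1) = arctan(0.11/13.1) = 0.48°
∠L(j0.11) = 4.84° − 0.48° = 4.36°

|L| = 24.0 dB, ∠L = 4.4°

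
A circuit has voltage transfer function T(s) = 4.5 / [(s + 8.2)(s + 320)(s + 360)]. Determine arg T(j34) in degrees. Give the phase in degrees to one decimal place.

-87.9 deg

∠(j34 + 8.2) = arctan(34/8.2) = 76.44°
∠(j34 + 320) = arctan(34/320) = 6.06°
∠(j34 + 360) = arctan(34/360) = 5.40°
∠T(j34) = − (76.44° + 6.06° + 5.40°) = -87.90°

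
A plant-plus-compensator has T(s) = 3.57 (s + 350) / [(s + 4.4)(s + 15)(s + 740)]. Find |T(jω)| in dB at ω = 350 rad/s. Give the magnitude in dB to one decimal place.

|j350 + 350| = √(350² + 350²) = 495
|j350 + 4.4| = √(350² + 4.4²) = 350
|j350 + 15| = √(350² + 15²) = 350.3
|j350 + 740| = √(350² + 740²) = 818.6
|T(j350)| = 3.57 × 495 / (350 × 350.3 × 818.6) = 1.7604e-05
20 log₁₀(1.7604e-05) = -95.09 dB

-95.1 dB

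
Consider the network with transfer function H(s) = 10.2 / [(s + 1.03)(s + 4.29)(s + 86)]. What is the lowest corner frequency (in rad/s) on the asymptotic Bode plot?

Break frequencies occur at each pole and zero magnitude: 1.03 rad/s, 4.29 rad/s, 86 rad/s.
The lowest is 1.03 rad/s.

1.03 rad/s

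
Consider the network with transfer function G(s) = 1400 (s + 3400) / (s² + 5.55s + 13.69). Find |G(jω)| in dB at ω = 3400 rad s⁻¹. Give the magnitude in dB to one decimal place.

-4.7 dB

|j3400 + 3400| = √(3400² + 3400²) = 4808
|(j3400)² + 5.55(j3400) + 13.69| = |-1.156e+07 + j18870| = 1.156e+07
|G(j3400)| = 1400 × 4808 / 1.156e+07 = 0.58232
20 log₁₀(0.58232) = -4.70 dB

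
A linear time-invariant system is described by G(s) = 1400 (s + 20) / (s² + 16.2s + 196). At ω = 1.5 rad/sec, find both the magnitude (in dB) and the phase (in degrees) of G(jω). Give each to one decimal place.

|G| = 43.2 dB, ∠G = -2.9°

|j1.5 + 20| = √(1.5² + 20²) = 20.06
|(j1.5)² + 16.2(j1.5) + 196| = |193.75 + j24.3| = 195.3
|G(j1.5)| = 1400 × 20.06 / 195.3 = 143.8
20 log₁₀(143.8) = 43.15 dB
∠(j1.5 + 20) = arctan(1.5/20) = 4.29°
∠[(j1.5)² + 16.2(j1.5) + 196] = ∠[193.75 + j24.3] = 7.15°
∠G(j1.5) = 4.29° − 7.15° = -2.86°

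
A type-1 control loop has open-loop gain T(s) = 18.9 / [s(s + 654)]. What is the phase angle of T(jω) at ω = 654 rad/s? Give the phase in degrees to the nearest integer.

∠(j654 + 654) = arctan(654/654) = 45.00°
∠(j654) = 90.00°
∠T(j654) = − (45.00° + 90.00°) = -135.00°

-135°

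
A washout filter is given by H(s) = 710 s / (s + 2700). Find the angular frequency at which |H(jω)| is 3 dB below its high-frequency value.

2700 rad/s

For a single-pole high-pass, the −3 dB point is at the pole: ω = 2700 rad/s.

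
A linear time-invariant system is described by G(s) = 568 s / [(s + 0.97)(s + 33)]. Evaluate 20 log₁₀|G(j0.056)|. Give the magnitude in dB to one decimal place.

|j0.056| = 0.056
|j0.056 + 0.97| = √(0.056² + 0.97²) = 0.9716
|j0.056 + 33| = √(0.056² + 33²) = 33
|G(j0.056)| = 568 × 0.056 / (0.9716 × 33) = 0.99204
20 log₁₀(0.99204) = -0.07 dB

-0.1 dB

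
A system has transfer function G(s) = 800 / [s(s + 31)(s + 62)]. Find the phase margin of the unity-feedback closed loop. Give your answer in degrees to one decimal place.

88.8 deg

Gain crossover: |G(jω)| = 1 at ω ≈ 0.416 rad s⁻¹.
∠G(j0.416) = −90° − arctan(0.416/31) − arctan(0.416/62) ≈ -91.15°
PM = 180° + (-91.15°) = 88.85°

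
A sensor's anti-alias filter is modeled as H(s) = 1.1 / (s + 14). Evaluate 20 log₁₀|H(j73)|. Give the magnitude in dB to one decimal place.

|j73 + 14| = √(73² + 14²) = 74.33
|H(j73)| = 1.1 / 74.33 = 0.014799
20 log₁₀(0.014799) = -36.60 dB

-36.6 dB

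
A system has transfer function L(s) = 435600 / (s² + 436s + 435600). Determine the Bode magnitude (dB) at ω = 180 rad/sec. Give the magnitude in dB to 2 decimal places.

0.51 dB

|(j180)² + 436(j180) + 435600| = |4.032e+05 + j78480| = 4.108e+05
|L(j180)| = 435600 / 4.108e+05 = 1.0605
20 log₁₀(1.0605) = 0.510 dB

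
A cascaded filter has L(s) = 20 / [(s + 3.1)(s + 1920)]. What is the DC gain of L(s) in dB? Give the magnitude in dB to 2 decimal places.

L(0) = 20 / (3.1 × 1920) = 0.0033602
20 log₁₀(0.0033602) = -49.473 dB

-49.47 dB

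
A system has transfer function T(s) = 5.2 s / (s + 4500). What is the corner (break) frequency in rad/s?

The single real pole at s = −4500 gives a corner at ω = 4500 rad/s.

4500 rad/s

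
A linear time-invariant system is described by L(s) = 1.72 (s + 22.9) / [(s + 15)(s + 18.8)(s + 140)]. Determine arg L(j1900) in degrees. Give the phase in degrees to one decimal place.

∠(j1900 + 22.9) = arctan(1900/22.9) = 89.31°
∠(j1900 + 15) = arctan(1900/15) = 89.55°
∠(j1900 + 18.8) = arctan(1900/18.8) = 89.43°
∠(j1900 + 140) = arctan(1900/140) = 85.79°
∠L(j1900) = 89.31° − (89.55° + 89.43° + 85.79°) = -175.46°

-175.5°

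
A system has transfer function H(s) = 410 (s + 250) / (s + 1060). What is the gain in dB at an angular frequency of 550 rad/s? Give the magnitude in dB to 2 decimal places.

|j550 + 250| = √(550² + 250²) = 604.2
|j550 + 1060| = √(550² + 1060²) = 1194
|H(j550)| = 410 × 604.2 / 1194 = 207.42
20 log₁₀(207.42) = 46.337 dB

46.34 dB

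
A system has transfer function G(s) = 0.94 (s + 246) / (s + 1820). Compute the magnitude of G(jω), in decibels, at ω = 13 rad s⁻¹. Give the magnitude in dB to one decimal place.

-17.9 dB

|j13 + 246| = √(13² + 246²) = 246.3
|j13 + 1820| = √(13² + 1820²) = 1820
|G(j13)| = 0.94 × 246.3 / 1820 = 0.12723
20 log₁₀(0.12723) = -17.91 dB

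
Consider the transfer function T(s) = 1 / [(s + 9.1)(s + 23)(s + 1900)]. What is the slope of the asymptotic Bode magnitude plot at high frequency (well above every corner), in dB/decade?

-60 dB/decade

With 0 zeros and 3 poles, the high-frequency asymptotic slope is 20 × (0 − 3) = -60 dB/decade.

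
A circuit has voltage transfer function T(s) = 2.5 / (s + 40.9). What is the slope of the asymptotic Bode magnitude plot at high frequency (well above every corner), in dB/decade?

-20 dB/decade

With 0 zeros and 1 pole, the high-frequency asymptotic slope is 20 × (0 − 1) = -20 dB/decade.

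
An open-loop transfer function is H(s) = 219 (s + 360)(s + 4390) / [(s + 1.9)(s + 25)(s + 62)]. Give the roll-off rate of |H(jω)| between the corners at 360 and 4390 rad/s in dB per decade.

In this band the factors already past their corner are: zero at 360, pole at 1.9, pole at 25, pole at 62; net slope = -40 dB/decade.

-40 dB/decade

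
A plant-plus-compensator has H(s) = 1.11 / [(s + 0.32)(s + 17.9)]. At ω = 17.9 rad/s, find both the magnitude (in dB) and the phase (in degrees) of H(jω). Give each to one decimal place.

|j17.9 + 0.32| = √(17.9² + 0.32²) = 17.9
|j17.9 + 17.9| = √(17.9² + 17.9²) = 25.31
|H(j17.9)| = 1.11 / (17.9 × 25.31) = 0.0024492
20 log₁₀(0.0024492) = -52.22 dB
∠(j17.9 + 0.32) = arctan(17.9/0.32) = 88.98°
∠(j17.9 + 17.9) = arctan(17.9/17.9) = 45.00°
∠H(j17.9) = − (88.98° + 45.00°) = -133.98°

|H| = -52.2 dB, ∠H = -134.0 deg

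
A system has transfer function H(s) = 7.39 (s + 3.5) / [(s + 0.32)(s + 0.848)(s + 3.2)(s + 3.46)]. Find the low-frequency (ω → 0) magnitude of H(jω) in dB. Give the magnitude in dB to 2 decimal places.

H(0) = 7.39 × 3.5 / (0.32 × 0.848 × 3.2 × 3.46) = 8.6088
20 log₁₀(8.6088) = 18.699 dB

18.70 dB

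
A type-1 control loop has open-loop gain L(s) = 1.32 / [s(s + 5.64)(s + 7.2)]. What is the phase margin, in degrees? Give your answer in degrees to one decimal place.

89.4°

Gain crossover: |L(jω)| = 1 at ω ≈ 0.0325 rad/sec.
∠L(j0.0325) = −90° − arctan(0.0325/5.64) − arctan(0.0325/7.2) ≈ -90.59°
PM = 180° + (-90.59°) = 89.41°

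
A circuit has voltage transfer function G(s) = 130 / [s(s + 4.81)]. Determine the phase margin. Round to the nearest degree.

24°

Gain crossover: |G(jω)| = 1 at ω ≈ 10.9 rad/s.
∠G(j10.9) = −90° − arctan(10.9/4.81) ≈ -156.20°
PM = 180° + (-156.20°) = 23.80°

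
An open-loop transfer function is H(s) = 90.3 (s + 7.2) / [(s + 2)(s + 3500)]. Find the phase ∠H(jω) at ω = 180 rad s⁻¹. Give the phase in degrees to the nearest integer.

∠(j180 + 7.2) = arctan(180/7.2) = 87.71°
∠(j180 + 2) = arctan(180/2) = 89.36°
∠(j180 + 3500) = arctan(180/3500) = 2.94°
∠H(j180) = 87.71° − (89.36° + 2.94°) = -4.60°

-5°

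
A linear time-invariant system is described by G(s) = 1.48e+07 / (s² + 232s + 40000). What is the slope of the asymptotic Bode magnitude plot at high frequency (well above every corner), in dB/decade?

With 0 zeros and 2 poles, the high-frequency asymptotic slope is 20 × (0 − 2) = -40 dB/decade.

-40 dB/decade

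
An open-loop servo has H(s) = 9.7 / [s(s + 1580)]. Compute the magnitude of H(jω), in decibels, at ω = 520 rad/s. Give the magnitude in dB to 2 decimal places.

-99.00 dB

|j520 + 1580| = √(520² + 1580²) = 1663
|j520| = 520
|H(j520)| = 9.7 / (1663 × 520) = 1.1214e-05
20 log₁₀(1.1214e-05) = -99.004 dB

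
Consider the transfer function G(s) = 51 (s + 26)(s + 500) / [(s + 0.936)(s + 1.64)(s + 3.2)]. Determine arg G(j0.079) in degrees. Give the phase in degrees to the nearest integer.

∠(j0.079 + 26) = arctan(0.079/26) = 0.17°
∠(j0.079 + 500) = arctan(0.079/500) = 0.01°
∠(j0.079 + 0.936) = arctan(0.079/0.936) = 4.82°
∠(j0.079 + 1.64) = arctan(0.079/1.64) = 2.76°
∠(j0.079 + 3.2) = arctan(0.079/3.2) = 1.41°
∠G(j0.079) = 0.17° + 0.01° − (4.82° + 2.76° + 1.41°) = -8.81°

-9°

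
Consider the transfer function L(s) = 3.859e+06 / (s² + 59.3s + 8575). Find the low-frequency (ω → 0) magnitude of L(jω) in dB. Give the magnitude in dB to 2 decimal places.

L(0) = 3.859e+06 / 8575 = 450.03
20 log₁₀(450.03) = 53.065 dB

53.06 dB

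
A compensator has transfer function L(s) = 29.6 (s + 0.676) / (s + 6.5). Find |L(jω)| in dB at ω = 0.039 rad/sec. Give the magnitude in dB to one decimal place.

9.8 dB

|j0.039 + 0.676| = √(0.039² + 0.676²) = 0.6771
|j0.039 + 6.5| = √(0.039² + 6.5²) = 6.5
|L(j0.039)| = 29.6 × 0.6771 / 6.5 = 3.0835
20 log₁₀(3.0835) = 9.78 dB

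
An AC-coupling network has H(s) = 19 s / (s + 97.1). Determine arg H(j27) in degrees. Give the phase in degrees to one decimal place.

74.5 deg

∠(j27) = 90.00°
∠(j27 + 97.1) = arctan(27/97.1) = 15.54°
∠H(j27) = 90.00° − 15.54° = 74.46°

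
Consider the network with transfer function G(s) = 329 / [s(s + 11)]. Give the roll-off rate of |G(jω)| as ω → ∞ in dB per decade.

With 0 zeros and 2 poles, the high-frequency asymptotic slope is 20 × (0 − 2) = -40 dB/decade.

-40 dB/decade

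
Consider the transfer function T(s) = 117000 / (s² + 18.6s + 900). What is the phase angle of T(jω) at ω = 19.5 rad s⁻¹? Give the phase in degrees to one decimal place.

-34.9°

∠[(j19.5)² + 18.6(j19.5) + 900] = ∠[519.75 + j362.7] = 34.91°
∠T(j19.5) = −34.91° = -34.91°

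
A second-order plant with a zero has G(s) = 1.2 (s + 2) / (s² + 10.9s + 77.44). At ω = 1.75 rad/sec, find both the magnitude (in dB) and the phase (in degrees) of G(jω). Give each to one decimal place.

|j1.75 + 2| = √(1.75² + 2²) = 2.658
|(j1.75)² + 10.9(j1.75) + 77.44| = |74.377 + j19.075| = 76.78
|G(j1.75)| = 1.2 × 2.658 / 76.78 = 0.041532
20 log₁₀(0.041532) = -27.63 dB
∠(j1.75 + 2) = arctan(1.75/2) = 41.19°
∠[(j1.75)² + 10.9(j1.75) + 77.44] = ∠[74.377 + j19.075] = 14.38°
∠G(j1.75) = 41.19° − 14.38° = 26.80°

|G| = -27.6 dB, ∠G = 26.8 deg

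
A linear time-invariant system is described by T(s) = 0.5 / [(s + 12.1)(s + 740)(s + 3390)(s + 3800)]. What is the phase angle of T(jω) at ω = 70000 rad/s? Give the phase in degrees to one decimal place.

∠(j70000 + 12.1) = arctan(70000/12.1) = 89.99°
∠(j70000 + 740) = arctan(70000/740) = 89.39°
∠(j70000 + 3390) = arctan(70000/3390) = 87.23°
∠(j70000 + 3800) = arctan(70000/3800) = 86.89°
∠T(j70000) = − (89.99° + 89.39° + 87.23° + 86.89°) = -353.50°

-353.5 deg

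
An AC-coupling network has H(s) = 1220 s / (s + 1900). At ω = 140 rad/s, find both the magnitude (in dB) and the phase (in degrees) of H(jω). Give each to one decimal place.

|H| = 39.1 dB, ∠H = 85.8°

|j140| = 140
|j140 + 1900| = √(140² + 1900²) = 1905
|H(j140)| = 1220 × 140 / 1905 = 89.652
20 log₁₀(89.652) = 39.05 dB
∠(j140) = 90.00°
∠(j140 + 1900) = arctan(140/1900) = 4.21°
∠H(j140) = 90.00° − 4.21° = 85.79°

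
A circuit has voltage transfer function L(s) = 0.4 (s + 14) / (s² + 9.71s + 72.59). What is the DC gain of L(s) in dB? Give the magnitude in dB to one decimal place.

-22.3 dB

L(0) = 0.4 × 14 / 72.59 = 0.077146
20 log₁₀(0.077146) = -22.25 dB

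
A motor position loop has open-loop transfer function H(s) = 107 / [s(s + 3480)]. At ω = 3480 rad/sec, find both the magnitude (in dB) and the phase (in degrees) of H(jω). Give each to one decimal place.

|j3480 + 3480| = √(3480² + 3480²) = 4921
|j3480| = 3480
|H(j3480)| = 107 / (4921 × 3480) = 6.2476e-06
20 log₁₀(6.2476e-06) = -104.09 dB
∠(j3480 + 3480) = arctan(3480/3480) = 45.00°
∠(j3480) = 90.00°
∠H(j3480) = − (45.00° + 90.00°) = -135.00°

|H| = -104.1 dB, ∠H = -135.0°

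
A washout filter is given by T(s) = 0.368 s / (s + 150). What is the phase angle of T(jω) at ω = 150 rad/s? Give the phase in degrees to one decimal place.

45.0°

∠(j150) = 90.00°
∠(j150 + 150) = arctan(150/150) = 45.00°
∠T(j150) = 90.00° − 45.00° = 45.00°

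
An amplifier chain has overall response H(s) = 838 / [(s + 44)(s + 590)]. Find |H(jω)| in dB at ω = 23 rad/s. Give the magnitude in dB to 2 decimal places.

|j23 + 44| = √(23² + 44²) = 49.65
|j23 + 590| = √(23² + 590²) = 590.4
|H(j23)| = 838 / (49.65 × 590.4) = 0.028586
20 log₁₀(0.028586) = -30.877 dB

-30.88 dB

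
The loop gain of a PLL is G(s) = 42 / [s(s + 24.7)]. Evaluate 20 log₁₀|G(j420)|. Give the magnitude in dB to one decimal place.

-72.5 dB

|j420 + 24.7| = √(420² + 24.7²) = 420.7
|j420| = 420
|G(j420)| = 42 / (420.7 × 420) = 0.00023768
20 log₁₀(0.00023768) = -72.48 dB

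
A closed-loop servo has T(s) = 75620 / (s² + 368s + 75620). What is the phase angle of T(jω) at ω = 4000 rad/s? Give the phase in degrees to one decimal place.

-174.7°

∠[(j4000)² + 368(j4000) + 75620] = ∠[-1.5924e+07 + j1.472e+06] = 174.72°
∠T(j4000) = −174.72° = -174.72°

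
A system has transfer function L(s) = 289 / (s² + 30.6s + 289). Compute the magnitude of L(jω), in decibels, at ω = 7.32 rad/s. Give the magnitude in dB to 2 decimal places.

-1.02 dB

|(j7.32)² + 30.6(j7.32) + 289| = |235.42 + j223.99| = 325
|L(j7.32)| = 289 / 325 = 0.88936
20 log₁₀(0.88936) = -1.018 dB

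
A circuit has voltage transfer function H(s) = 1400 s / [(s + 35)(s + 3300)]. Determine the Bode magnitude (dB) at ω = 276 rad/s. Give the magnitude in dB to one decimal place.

-7.5 dB

|j276| = 276
|j276 + 35| = √(276² + 35²) = 278.2
|j276 + 3300| = √(276² + 3300²) = 3312
|H(j276)| = 1400 × 276 / (278.2 × 3312) = 0.41941
20 log₁₀(0.41941) = -7.55 dB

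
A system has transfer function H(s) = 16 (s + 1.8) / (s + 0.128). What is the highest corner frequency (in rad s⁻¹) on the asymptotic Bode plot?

1.8 rad s⁻¹

Break frequencies occur at each pole and zero magnitude: 0.128 rad s⁻¹, 1.8 rad s⁻¹.
The highest is 1.8 rad s⁻¹.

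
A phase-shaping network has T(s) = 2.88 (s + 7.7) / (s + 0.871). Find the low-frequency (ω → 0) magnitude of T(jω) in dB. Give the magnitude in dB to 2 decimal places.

T(0) = 2.88 × 7.7 / 0.871 = 25.46
20 log₁₀(25.46) = 28.117 dB

28.12 dB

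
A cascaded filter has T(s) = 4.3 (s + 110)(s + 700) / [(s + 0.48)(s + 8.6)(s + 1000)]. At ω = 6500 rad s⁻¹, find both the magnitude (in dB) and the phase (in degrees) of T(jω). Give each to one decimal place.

|j6500 + 110| = √(6500² + 110²) = 6501
|j6500 + 700| = √(6500² + 700²) = 6538
|j6500 + 0.48| = √(6500² + 0.48²) = 6500
|j6500 + 8.6| = √(6500² + 8.6²) = 6500
|j6500 + 1000| = √(6500² + 1000²) = 6576
|T(j6500)| = 4.3 × 6501 × 6538 / (6500 × 6500 × 6576) = 0.00065772
20 log₁₀(0.00065772) = -63.64 dB
∠(j6500 + 110) = arctan(6500/110) = 89.03°
∠(j6500 + 700) = arctan(6500/700) = 83.85°
∠(j6500 + 0.48) = arctan(6500/0.48) = 90.00°
∠(j6500 + 8.6) = arctan(6500/8.6) = 89.92°
∠(j6500 + 1000) = arctan(6500/1000) = 81.25°
∠T(j6500) = 89.03° + 83.85° − (90.00° + 89.92° + 81.25°) = -88.29°

|T| = -63.6 dB, ∠T = -88.3°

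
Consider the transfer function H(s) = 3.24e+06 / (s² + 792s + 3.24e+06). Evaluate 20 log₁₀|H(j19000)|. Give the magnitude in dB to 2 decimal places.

-40.87 dB

|(j19000)² + 792(j19000) + 3.24e+06| = |-3.5776e+08 + j1.5048e+07| = 3.581e+08
|H(j19000)| = 3.24e+06 / 3.581e+08 = 0.0090484
20 log₁₀(0.0090484) = -40.869 dB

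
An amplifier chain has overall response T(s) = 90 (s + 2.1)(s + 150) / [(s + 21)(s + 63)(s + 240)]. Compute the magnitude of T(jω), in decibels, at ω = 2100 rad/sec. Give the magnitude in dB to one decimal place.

|j2100 + 2.1| = √(2100² + 2.1²) = 2100
|j2100 + 150| = √(2100² + 150²) = 2105
|j2100 + 21| = √(2100² + 21²) = 2100
|j2100 + 63| = √(2100² + 63²) = 2101
|j2100 + 240| = √(2100² + 240²) = 2114
|T(j2100)| = 90 × 2100 × 2105 / (2100 × 2101 × 2114) = 0.042667
20 log₁₀(0.042667) = -27.40 dB

-27.4 dB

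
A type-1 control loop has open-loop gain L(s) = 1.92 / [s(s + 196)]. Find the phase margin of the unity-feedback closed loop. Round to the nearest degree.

90°

Gain crossover: |L(jω)| = 1 at ω ≈ 0.0098 rad s⁻¹.
∠L(j0.0098) = −90° − arctan(0.0098/196) ≈ -90.00°
PM = 180° + (-90.00°) = 90.00°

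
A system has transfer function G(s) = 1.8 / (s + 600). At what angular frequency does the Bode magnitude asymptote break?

The single real pole at s = −600 gives a corner at ω = 600 rad/s.

600 rad/s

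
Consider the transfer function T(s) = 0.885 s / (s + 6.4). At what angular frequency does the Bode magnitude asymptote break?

The single real pole at s = −6.4 gives a corner at ω = 6.4 rad s⁻¹.

6.4 rad s⁻¹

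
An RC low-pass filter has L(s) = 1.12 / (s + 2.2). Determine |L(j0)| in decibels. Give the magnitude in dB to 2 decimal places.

L(0) = 1.12 / 2.2 = 0.50909
20 log₁₀(0.50909) = -5.864 dB

-5.86 dB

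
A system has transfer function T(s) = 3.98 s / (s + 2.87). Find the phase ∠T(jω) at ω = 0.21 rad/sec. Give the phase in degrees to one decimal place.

∠(j0.21) = 90.00°
∠(j0.21 + 2.87) = arctan(0.21/2.87) = 4.18°
∠T(j0.21) = 90.00° − 4.18° = 85.82°

85.8 deg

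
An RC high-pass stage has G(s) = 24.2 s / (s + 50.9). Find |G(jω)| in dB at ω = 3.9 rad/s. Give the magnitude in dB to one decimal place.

5.3 dB

|j3.9| = 3.9
|j3.9 + 50.9| = √(3.9² + 50.9²) = 51.05
|G(j3.9)| = 24.2 × 3.9 / 51.05 = 1.8488
20 log₁₀(1.8488) = 5.34 dB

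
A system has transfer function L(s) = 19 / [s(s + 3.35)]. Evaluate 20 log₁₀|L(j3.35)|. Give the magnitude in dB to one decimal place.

1.6 dB

|j3.35 + 3.35| = √(3.35² + 3.35²) = 4.738
|j3.35| = 3.35
|L(j3.35)| = 19 / (4.738 × 3.35) = 1.1972
20 log₁₀(1.1972) = 1.56 dB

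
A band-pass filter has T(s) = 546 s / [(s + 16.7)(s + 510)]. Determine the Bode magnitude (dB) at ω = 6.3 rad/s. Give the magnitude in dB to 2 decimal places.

|j6.3| = 6.3
|j6.3 + 16.7| = √(6.3² + 16.7²) = 17.85
|j6.3 + 510| = √(6.3² + 510²) = 510
|T(j6.3)| = 546 × 6.3 / (17.85 × 510) = 0.37785
20 log₁₀(0.37785) = -8.454 dB

-8.45 dB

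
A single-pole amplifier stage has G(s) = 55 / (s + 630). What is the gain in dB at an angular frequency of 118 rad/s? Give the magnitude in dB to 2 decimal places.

-21.33 dB

|j118 + 630| = √(118² + 630²) = 641
|G(j118)| = 55 / 641 = 0.085809
20 log₁₀(0.085809) = -21.329 dB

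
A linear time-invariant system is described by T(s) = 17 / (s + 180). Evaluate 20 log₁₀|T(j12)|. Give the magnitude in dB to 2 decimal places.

|j12 + 180| = √(12² + 180²) = 180.4
|T(j12)| = 17 / 180.4 = 0.094235
20 log₁₀(0.094235) = -20.516 dB

-20.52 dB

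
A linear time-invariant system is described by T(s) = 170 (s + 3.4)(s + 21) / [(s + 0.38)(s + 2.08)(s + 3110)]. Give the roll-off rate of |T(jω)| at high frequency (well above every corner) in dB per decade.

-20 dB/decade

With 2 zeros and 3 poles, the high-frequency asymptotic slope is 20 × (2 − 3) = -20 dB/decade.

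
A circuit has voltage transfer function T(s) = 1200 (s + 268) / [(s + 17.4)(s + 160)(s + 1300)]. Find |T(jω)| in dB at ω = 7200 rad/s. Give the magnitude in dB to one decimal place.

-92.8 dB

|j7200 + 268| = √(7200² + 268²) = 7205
|j7200 + 17.4| = √(7200² + 17.4²) = 7200
|j7200 + 160| = √(7200² + 160²) = 7202
|j7200 + 1300| = √(7200² + 1300²) = 7316
|T(j7200)| = 1200 × 7205 / (7200 × 7202 × 7316) = 2.279e-05
20 log₁₀(2.279e-05) = -92.85 dB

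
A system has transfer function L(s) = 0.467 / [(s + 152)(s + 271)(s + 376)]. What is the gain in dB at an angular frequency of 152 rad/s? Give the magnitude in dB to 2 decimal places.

-155.27 dB

|j152 + 152| = √(152² + 152²) = 215
|j152 + 271| = √(152² + 271²) = 310.7
|j152 + 376| = √(152² + 376²) = 405.6
|L(j152)| = 0.467 / (215 × 310.7 × 405.6) = 1.724e-08
20 log₁₀(1.724e-08) = -155.269 dB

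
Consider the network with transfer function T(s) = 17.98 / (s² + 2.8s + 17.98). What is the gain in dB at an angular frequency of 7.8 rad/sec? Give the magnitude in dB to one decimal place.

|(j7.8)² + 2.8(j7.8) + 17.98| = |-42.86 + j21.84| = 48.1
|T(j7.8)| = 17.98 / 48.1 = 0.37378
20 log₁₀(0.37378) = -8.55 dB

-8.5 dB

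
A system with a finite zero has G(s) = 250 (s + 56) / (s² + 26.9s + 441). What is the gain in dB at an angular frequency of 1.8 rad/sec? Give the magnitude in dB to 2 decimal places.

|j1.8 + 56| = √(1.8² + 56²) = 56.03
|(j1.8)² + 26.9(j1.8) + 441| = |437.76 + j48.42| = 440.4
|G(j1.8)| = 250 × 56.03 / 440.4 = 31.804
20 log₁₀(31.804) = 30.050 dB

30.05 dB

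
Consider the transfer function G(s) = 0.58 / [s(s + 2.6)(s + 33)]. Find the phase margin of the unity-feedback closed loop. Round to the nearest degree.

90°

Gain crossover: |G(jω)| = 1 at ω ≈ 0.00676 rad s⁻¹.
∠G(j0.00676) = −90° − arctan(0.00676/2.6) − arctan(0.00676/33) ≈ -90.16°
PM = 180° + (-90.16°) = 89.84°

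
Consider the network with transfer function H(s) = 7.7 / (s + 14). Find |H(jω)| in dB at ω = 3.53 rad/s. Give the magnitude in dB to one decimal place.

-5.5 dB

|j3.53 + 14| = √(3.53² + 14²) = 14.44
|H(j3.53)| = 7.7 / 14.44 = 0.53331
20 log₁₀(0.53331) = -5.46 dB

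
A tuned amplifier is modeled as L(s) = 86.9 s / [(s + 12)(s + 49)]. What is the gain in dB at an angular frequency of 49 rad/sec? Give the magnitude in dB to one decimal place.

|j49| = 49
|j49 + 12| = √(49² + 12²) = 50.45
|j49 + 49| = √(49² + 49²) = 69.3
|L(j49)| = 86.9 × 49 / (50.45 × 69.3) = 1.218
20 log₁₀(1.218) = 1.71 dB

1.7 dB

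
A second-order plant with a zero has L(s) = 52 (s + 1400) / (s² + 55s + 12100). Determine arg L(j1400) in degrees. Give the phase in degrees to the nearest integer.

∠(j1400 + 1400) = arctan(1400/1400) = 45.00°
∠[(j1400)² + 55(j1400) + 12100] = ∠[-1.9479e+06 + j77000] = 177.74°
∠L(j1400) = 45.00° − 177.74° = -132.74°

-133°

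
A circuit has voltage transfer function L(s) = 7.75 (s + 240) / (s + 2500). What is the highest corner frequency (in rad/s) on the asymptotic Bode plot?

Break frequencies occur at each pole and zero magnitude: 240 rad/s, 2500 rad/s.
The highest is 2500 rad/s.

2500 rad/s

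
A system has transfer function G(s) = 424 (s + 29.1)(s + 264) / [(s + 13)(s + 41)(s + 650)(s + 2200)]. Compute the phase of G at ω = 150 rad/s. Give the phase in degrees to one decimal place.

-68.0°

∠(j150 + 29.1) = arctan(150/29.1) = 79.02°
∠(j150 + 264) = arctan(150/264) = 29.60°
∠(j150 + 13) = arctan(150/13) = 85.05°
∠(j150 + 41) = arctan(150/41) = 74.71°
∠(j150 + 650) = arctan(150/650) = 12.99°
∠(j150 + 2200) = arctan(150/2200) = 3.90°
∠G(j150) = 79.02° + 29.60° − (85.05° + 74.71° + 12.99° + 3.90°) = -68.03°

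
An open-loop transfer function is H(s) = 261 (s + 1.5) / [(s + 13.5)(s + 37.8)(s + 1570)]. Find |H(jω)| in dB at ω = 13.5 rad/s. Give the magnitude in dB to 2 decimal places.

|j13.5 + 1.5| = √(13.5² + 1.5²) = 13.58
|j13.5 + 13.5| = √(13.5² + 13.5²) = 19.09
|j13.5 + 37.8| = √(13.5² + 37.8²) = 40.14
|j13.5 + 1570| = √(13.5² + 1570²) = 1570
|H(j13.5)| = 261 × 13.58 / (19.09 × 40.14 × 1570) = 0.0029466
20 log₁₀(0.0029466) = -50.614 dB

-50.61 dB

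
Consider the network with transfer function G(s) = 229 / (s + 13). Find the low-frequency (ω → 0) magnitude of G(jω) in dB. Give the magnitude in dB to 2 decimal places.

G(0) = 229 / 13 = 17.615
20 log₁₀(17.615) = 24.918 dB

24.92 dB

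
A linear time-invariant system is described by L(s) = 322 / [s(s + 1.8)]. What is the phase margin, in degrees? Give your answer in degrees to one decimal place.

5.7°

Gain crossover: |L(jω)| = 1 at ω ≈ 17.9 rad s⁻¹.
∠L(j17.9) = −90° − arctan(17.9/1.8) ≈ -174.26°
PM = 180° + (-174.26°) = 5.74°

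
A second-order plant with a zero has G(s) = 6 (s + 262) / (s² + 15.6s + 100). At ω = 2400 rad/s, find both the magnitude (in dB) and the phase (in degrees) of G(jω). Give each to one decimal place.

|G| = -52.0 dB, ∠G = -95.9°

|j2400 + 262| = √(2400² + 262²) = 2414
|(j2400)² + 15.6(j2400) + 100| = |-5.7599e+06 + j37440| = 5.76e+06
|G(j2400)| = 6 × 2414 / 5.76e+06 = 0.0025148
20 log₁₀(0.0025148) = -51.99 dB
∠(j2400 + 262) = arctan(2400/262) = 83.77°
∠[(j2400)² + 15.6(j2400) + 100] = ∠[-5.7599e+06 + j37440] = 179.63°
∠G(j2400) = 83.77° − 179.63° = -95.86°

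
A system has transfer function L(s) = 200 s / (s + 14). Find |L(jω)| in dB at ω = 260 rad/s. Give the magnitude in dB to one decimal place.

|j260| = 260
|j260 + 14| = √(260² + 14²) = 260.4
|L(j260)| = 200 × 260 / 260.4 = 199.71
20 log₁₀(199.71) = 46.01 dB

46.0 dB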